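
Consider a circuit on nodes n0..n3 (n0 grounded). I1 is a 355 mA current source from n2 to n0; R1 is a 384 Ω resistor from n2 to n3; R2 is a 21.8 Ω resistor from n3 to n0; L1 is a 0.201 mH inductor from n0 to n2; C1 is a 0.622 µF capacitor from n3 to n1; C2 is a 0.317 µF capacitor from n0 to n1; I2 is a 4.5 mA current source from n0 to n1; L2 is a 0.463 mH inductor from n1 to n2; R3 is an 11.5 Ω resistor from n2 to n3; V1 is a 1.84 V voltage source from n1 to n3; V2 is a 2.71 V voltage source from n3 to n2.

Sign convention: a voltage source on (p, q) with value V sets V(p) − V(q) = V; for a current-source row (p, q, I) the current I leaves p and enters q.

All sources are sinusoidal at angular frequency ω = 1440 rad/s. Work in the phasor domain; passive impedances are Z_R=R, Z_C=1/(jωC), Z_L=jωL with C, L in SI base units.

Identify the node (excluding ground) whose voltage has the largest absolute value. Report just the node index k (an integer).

Element admittances at ω=1440 rad/s:
  I1: injects 0.355 A into n0 (from n2)
  Y(R1) = 0.002604+0.000j S between n2,n3
  Y(R2) = 0.04587+0.000j S between n3,n0
  Y(L1) = 0.000-3.455j S between n0,n2
  Y(C1) = 0.000+0.0008957j S between n3,n1
  Y(C2) = 0.000+0.0004565j S between n0,n1
  I2: injects 0.0045 A into n1 (from n0)
  Y(L2) = 0.000-1.500j S between n1,n2
  Y(R3) = 0.08696+0.000j S between n2,n3
  V1: constraint V(n1)−V(n3) = 1.84
  V2: constraint V(n3)−V(n2) = 2.71
Assemble and solve the 5×5 MNA system:
  V(n1)=4.549-0.1374j  V(n2)=-0.001224-0.1374j  V(n3)=2.709-0.1374j
  i(V1)=0.004437+6.821j  i(V2)=-0.3625+6.829j

1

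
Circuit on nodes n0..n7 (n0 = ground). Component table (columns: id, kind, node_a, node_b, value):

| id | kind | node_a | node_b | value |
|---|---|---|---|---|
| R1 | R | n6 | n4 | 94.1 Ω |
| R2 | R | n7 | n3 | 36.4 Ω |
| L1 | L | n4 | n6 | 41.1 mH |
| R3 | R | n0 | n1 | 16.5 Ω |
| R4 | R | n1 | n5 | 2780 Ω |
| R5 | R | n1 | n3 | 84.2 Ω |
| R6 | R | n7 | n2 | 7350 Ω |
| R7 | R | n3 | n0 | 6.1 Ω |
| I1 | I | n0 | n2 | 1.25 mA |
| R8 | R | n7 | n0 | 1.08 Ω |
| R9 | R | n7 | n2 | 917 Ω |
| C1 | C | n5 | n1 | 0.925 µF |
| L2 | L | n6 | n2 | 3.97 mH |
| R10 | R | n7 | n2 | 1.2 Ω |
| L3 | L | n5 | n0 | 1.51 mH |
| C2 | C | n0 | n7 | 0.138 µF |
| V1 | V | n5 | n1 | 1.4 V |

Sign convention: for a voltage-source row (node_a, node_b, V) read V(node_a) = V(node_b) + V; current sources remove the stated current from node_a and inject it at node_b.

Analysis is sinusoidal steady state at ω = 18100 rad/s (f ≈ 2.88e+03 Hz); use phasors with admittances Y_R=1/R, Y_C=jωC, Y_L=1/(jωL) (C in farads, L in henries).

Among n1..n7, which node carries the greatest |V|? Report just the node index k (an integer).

Element admittances at ω=18100 rad/s:
  Y(R1) = 0.01063+0.000j S between n6,n4
  Y(R2) = 0.02747+0.000j S between n7,n3
  Y(L1) = 0.000-0.001344j S between n4,n6
  Y(R3) = 0.06061+0.000j S between n0,n1
  Y(R4) = 0.0003597+0.000j S between n1,n5
  Y(R5) = 0.01188+0.000j S between n1,n3
  Y(R6) = 0.0001361+0.000j S between n7,n2
  Y(R7) = 0.1639+0.000j S between n3,n0
  I1: injects 0.00125 A into n2 (from n0)
  Y(R8) = 0.9259+0.000j S between n7,n0
  Y(R9) = 0.001091+0.000j S between n7,n2
  Y(C1) = 0.000+0.01674j S between n5,n1
  Y(L2) = 0.000-0.01392j S between n6,n2
  Y(R10) = 0.8333+0.000j S between n7,n2
  Y(L3) = 0.000-0.03659j S between n5,n0
  Y(C2) = 0.000+0.002498j S between n0,n7
  V1: constraint V(n5)−V(n1) = 1.4
Assemble and solve the 8×8 MNA system:
  V(n1)=-0.2887+0.5664j  V(n2)=0.002329+0.0009551j  V(n3)=-0.01675+0.03322j  V(n4)=0.002329+0.0009551j  V(n5)=1.111+0.5664j  V(n6)=0.002329+0.0009551j  V(n7)=0.0008309+0.0009551j
  i(V1)=-0.02123+0.01722j

5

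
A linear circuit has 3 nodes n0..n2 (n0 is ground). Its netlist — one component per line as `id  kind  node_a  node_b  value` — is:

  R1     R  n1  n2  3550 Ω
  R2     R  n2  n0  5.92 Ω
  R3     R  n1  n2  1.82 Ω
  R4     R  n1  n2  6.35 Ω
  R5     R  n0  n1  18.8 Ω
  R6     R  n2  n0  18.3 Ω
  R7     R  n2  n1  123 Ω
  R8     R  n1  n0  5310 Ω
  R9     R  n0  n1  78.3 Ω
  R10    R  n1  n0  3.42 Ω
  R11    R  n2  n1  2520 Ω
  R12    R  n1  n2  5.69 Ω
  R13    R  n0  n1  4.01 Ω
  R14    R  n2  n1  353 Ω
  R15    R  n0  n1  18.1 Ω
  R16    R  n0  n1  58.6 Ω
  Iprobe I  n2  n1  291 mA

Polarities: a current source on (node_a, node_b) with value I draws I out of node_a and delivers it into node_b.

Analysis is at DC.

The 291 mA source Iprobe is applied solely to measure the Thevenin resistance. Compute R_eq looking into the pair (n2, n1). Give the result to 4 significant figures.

R_eq = 0.9411 Ω

MNA unknowns: 2 node voltages V₁..V_2
R1: Y=0.0002817 on G[1,2]
R2: Y=0.1689 on G[2,0]
R3: Y=0.5495 on G[1,2]
R4: Y=0.1575 on G[1,2]
R5: Y=0.05319 on G[0,1]
R6: Y=0.05464 on G[2,0]
R7: Y=0.008130 on G[2,1]
R8: Y=0.0001883 on G[1,0]
R9: Y=0.01277 on G[0,1]
R10: Y=0.2924 on G[1,0]
R11: Y=0.0003968 on G[2,1]
R12: Y=0.1757 on G[1,2]
R13: Y=0.2494 on G[0,1]
R14: Y=0.002833 on G[2,1]
R15: Y=0.05525 on G[0,1]
R16: Y=0.01706 on G[0,1]
Iprobe: z[2]−=0.291, z[1]+=0.291
solve → V1=0.06774, V2=-0.2061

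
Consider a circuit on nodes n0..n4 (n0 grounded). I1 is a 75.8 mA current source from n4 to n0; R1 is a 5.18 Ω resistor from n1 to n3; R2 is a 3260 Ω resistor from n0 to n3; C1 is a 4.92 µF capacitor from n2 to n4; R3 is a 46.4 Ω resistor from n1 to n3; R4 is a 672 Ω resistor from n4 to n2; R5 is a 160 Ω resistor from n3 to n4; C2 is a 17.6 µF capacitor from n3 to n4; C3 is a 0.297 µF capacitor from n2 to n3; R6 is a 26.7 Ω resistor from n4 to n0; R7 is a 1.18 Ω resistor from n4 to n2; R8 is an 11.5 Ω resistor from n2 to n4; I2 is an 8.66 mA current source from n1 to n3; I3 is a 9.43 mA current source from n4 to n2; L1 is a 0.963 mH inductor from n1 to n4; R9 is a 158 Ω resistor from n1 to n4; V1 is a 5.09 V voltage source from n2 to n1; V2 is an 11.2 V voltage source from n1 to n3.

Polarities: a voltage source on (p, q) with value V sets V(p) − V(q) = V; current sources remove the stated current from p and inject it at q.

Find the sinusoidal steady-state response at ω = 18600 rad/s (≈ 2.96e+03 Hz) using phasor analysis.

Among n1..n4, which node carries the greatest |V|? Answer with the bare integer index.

3

Apply KCL at each of the 4 non-ground nodes and solve the resulting linear system.
Node n1: branches {R1, R3, I2, L1, R9, V1, V2} → V_1 = -5.068+4.552j
Node n2: branches {C1, R4, C3, R7, R8, I3, V1} → V_2 = 0.02240+4.552j
Node n3: branches {R1, R2, R3, R5, C2, C3, I2, V2} → V_3 = -16.27+4.552j
Node n4: branches {I1, C1, R4, R5, C2, R6, R7, R8, I3, L1, R9} → V_4 = -1.891-0.03728j
Source currents: i(V1)=-1.361-4.560j, i(V2)=-4.009-4.766j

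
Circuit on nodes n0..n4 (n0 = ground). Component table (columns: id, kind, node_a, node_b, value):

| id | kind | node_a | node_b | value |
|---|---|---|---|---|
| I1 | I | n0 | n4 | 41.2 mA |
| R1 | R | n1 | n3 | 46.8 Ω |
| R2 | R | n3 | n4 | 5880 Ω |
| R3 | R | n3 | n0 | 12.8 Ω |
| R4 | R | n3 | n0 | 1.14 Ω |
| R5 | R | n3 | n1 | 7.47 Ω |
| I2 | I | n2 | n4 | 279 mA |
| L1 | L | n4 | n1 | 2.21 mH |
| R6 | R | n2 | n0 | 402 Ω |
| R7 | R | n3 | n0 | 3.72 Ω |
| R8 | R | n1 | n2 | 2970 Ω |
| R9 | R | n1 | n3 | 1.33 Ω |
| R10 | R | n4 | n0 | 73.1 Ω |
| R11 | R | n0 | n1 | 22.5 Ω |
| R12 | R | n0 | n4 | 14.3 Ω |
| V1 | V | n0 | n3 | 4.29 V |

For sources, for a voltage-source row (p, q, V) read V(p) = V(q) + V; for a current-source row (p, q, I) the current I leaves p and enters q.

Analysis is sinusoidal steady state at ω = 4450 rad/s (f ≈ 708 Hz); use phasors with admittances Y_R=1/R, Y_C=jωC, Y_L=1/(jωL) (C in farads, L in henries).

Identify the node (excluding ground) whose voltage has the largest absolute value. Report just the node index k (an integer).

2

MNA unknowns: 4 node voltages V₁..V_4 plus 1 source current (V1)
I1: z[0]−=0.0412, z[4]+=0.0412
R1: Y=0.02137+0.000j on G[1,3]
R2: Y=0.0001701+0.000j on G[3,4]
R3: Y=0.07812+0.000j on G[3,0]
R4: Y=0.8772+0.000j on G[3,0]
R5: Y=0.1339+0.000j on G[3,1]
I2: z[2]−=0.279, z[4]+=0.279
L1: Y=0.000-0.1017j on G[4,1]
R6: Y=0.002488+0.000j on G[2,0]
R7: Y=0.2688+0.000j on G[3,0]
R8: Y=0.0003367+0.000j on G[1,2]
R9: Y=0.7519+0.000j on G[1,3]
R10: Y=0.01368+0.000j on G[4,0]
R11: Y=0.04444+0.000j on G[0,1]
R12: Y=0.06993+0.000j on G[0,4]
V1: row V0−V3=4.29, i_V1 at 0,3
solve → V1=-3.715-0.3090j, V2=-99.23-0.03684j, V3=-4.290+0.000j, V4=-0.8227+3.511j
aux → i_V1=-5.773+0.2797j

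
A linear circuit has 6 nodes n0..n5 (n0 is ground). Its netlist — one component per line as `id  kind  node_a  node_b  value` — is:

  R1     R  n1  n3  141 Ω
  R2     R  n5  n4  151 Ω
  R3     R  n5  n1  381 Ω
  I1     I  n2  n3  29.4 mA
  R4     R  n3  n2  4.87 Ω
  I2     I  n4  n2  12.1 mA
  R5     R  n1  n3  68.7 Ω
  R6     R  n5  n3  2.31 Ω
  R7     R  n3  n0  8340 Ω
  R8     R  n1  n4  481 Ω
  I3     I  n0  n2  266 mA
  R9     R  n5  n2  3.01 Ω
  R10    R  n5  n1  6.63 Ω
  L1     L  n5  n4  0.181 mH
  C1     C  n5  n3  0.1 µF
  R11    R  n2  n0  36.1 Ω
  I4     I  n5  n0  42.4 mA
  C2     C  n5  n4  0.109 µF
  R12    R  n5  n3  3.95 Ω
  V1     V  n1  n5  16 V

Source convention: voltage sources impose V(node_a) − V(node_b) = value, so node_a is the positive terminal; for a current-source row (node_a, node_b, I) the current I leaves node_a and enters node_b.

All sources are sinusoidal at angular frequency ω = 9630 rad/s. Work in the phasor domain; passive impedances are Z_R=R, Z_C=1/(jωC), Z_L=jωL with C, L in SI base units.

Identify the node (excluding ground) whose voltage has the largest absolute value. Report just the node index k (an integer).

1

MNA unknowns: 5 node voltages V₁..V_5 plus 1 source current (V1)
R1: Y=0.007092+0.000j on G[1,3]
R2: Y=0.006623+0.000j on G[5,4]
R3: Y=0.002625+0.000j on G[5,1]
I1: z[2]−=0.0294, z[3]+=0.0294
R4: Y=0.2053+0.000j on G[3,2]
I2: z[4]−=0.0121, z[2]+=0.0121
R5: Y=0.01456+0.000j on G[1,3]
R6: Y=0.4329+0.000j on G[5,3]
R7: Y=0.0001199+0.000j on G[3,0]
R8: Y=0.002079+0.000j on G[1,4]
I3: z[0]−=0.266, z[2]+=0.266
R9: Y=0.3322+0.000j on G[5,2]
R10: Y=0.1508+0.000j on G[5,1]
L1: Y=0.000-0.5737j on G[5,4]
C1: Y=0.000+0.0009630j on G[5,3]
R11: Y=0.02770+0.000j on G[2,0]
I4: z[5]−=0.0424, z[0]+=0.0424
C2: Y=0.000+0.001050j on G[5,4]
R12: Y=0.2532+0.000j on G[5,3]
V1: row V1−V5=16, i_V1 at 1,5
solve → V1=23.81+0.0002047j, V2=8.036+1.416e-06j, V3=8.273-0.0003272j, V4=7.812+0.03715j, V5=7.812+0.0002047j
aux → i_V1=-2.825+6.530e-05j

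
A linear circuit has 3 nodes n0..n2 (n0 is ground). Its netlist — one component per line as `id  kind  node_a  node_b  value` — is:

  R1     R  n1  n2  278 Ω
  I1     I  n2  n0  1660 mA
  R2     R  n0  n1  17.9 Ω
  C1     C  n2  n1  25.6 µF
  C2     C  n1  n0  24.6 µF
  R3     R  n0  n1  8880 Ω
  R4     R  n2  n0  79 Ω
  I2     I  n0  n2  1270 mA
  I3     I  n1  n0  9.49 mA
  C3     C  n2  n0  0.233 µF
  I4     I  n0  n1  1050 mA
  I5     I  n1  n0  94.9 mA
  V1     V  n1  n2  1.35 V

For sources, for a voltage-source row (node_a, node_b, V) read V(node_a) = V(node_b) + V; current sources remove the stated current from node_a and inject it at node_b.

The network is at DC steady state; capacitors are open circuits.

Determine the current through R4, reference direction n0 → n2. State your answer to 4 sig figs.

Element admittances at DC:
  Y(R1) = 0.003597 S between n1,n2
  I1: injects 1.66 A into n0 (from n2)
  Y(R2) = 0.05587 S between n0,n1
  Y(C1) = 0.000 S between n2,n1
  Y(C2) = 0.000 S between n1,n0
  Y(R3) = 0.0001126 S between n0,n1
  Y(R4) = 0.01266 S between n2,n0
  I2: injects 1.27 A into n2 (from n0)
  I3: injects 0.00949 A into n0 (from n1)
  Y(C3) = 0.000 S between n2,n0
  I4: injects 1.05 A into n1 (from n0)
  I5: injects 0.0949 A into n0 (from n1)
  V1: constraint V(n1)−V(n2) = 1.35
Assemble and solve the 3×3 MNA system:
  V(n1)=8.344  V(n2)=6.994
  i(V1)=0.4737

-0.08853 A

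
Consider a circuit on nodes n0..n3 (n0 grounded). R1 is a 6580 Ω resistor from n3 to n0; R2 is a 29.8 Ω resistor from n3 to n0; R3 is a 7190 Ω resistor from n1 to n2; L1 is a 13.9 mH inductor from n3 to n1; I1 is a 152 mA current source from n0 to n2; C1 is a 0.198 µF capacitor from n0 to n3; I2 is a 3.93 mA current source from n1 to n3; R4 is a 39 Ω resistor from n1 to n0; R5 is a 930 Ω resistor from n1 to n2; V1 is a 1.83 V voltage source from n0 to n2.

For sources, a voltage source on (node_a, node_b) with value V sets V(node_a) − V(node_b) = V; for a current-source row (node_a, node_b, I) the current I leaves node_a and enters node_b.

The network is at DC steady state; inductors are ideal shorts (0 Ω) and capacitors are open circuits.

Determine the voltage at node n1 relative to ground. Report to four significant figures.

-0.03669 V

MNA unknowns: 3 node voltages V₁..V_3 plus 2 source currents (L1, V1)
R1: Y=0.0001520 on G[3,0]
R2: Y=0.03356 on G[3,0]
R3: Y=0.0001391 on G[1,2]
L1: row V3−V1=0, i_L1 at 3,1
I1: z[0]−=0.152, z[2]+=0.152
C1: Y=0.000 on G[0,3]
I2: z[1]−=0.00393, z[3]+=0.00393
R4: Y=0.02564 on G[1,0]
R5: Y=0.001075 on G[1,2]
V1: row V0−V2=1.83, i_V1 at 0,2
solve → V1=-0.03669, V2=-1.830, V3=-0.03669
aux → i_L1=0.005167, i_V1=-0.1542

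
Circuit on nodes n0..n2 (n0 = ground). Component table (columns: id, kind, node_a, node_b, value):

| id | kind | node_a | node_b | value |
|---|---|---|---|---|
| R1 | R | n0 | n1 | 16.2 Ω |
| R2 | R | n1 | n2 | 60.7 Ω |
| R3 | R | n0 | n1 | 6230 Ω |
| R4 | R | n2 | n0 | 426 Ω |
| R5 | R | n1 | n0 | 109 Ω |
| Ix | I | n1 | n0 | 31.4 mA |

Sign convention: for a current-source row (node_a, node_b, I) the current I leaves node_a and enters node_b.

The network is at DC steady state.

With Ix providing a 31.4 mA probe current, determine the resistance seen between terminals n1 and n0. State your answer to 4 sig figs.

MNA unknowns: 2 node voltages V₁..V_2
R1: Y=0.06173 on G[0,1]
R2: Y=0.01647 on G[1,2]
R3: Y=0.0001605 on G[0,1]
R4: Y=0.002347 on G[2,0]
R5: Y=0.009174 on G[1,0]
Ix: z[1]−=0.0314, z[0]+=0.0314
solve → V1=-0.4294, V2=-0.3759

R_eq = 13.68 Ω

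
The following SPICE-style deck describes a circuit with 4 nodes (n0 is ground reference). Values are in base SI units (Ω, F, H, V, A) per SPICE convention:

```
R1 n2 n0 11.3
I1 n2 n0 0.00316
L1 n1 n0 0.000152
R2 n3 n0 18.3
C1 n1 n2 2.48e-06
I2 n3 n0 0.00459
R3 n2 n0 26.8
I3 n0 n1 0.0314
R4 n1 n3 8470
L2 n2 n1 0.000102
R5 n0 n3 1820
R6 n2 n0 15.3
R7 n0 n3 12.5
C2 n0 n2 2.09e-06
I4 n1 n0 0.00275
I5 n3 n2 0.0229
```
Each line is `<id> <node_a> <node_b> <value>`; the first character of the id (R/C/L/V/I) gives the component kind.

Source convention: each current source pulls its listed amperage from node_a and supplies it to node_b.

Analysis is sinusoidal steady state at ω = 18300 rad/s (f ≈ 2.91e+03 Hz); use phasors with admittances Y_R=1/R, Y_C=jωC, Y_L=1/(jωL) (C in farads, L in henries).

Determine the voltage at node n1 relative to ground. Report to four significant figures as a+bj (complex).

0.06138+0.08797j V

MNA unknowns: 3 node voltages V₁..V_3
R1: Y=0.08850+0.000j on G[2,0]
I1: z[2]−=0.00316, z[0]+=0.00316
L1: Y=0.000-0.3595j on G[1,0]
R2: Y=0.05464+0.000j on G[3,0]
C1: Y=0.000+0.04538j on G[1,2]
I2: z[3]−=0.00459, z[0]+=0.00459
R3: Y=0.03731+0.000j on G[2,0]
I3: z[0]−=0.0314, z[1]+=0.0314
R4: Y=0.0001181+0.000j on G[1,3]
L2: Y=0.000-0.5357j on G[2,1]
R5: Y=0.0005495+0.000j on G[0,3]
R6: Y=0.06536+0.000j on G[2,0]
R7: Y=0.08000+0.000j on G[0,3]
C2: Y=0.000+0.03825j on G[0,2]
I4: z[1]−=0.00275, z[0]+=0.00275
I5: z[3]−=0.0229, z[2]+=0.0229
solve → V1=0.06138+0.08797j, V2=0.1064+0.09410j, V3=-0.2031+7.675e-05j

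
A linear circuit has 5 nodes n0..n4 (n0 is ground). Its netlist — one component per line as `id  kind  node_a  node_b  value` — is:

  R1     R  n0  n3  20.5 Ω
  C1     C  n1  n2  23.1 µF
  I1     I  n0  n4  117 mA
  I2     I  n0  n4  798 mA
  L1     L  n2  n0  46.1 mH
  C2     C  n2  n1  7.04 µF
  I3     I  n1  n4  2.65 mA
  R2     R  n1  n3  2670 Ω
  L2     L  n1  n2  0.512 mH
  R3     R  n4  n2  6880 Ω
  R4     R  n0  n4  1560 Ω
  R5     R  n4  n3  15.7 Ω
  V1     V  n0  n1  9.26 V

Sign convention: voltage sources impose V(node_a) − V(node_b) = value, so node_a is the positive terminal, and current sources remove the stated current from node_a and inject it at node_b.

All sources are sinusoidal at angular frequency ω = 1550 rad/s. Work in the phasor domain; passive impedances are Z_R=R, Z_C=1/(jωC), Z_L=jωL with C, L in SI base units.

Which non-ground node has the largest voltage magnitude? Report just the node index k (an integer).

Element admittances at ω=1550 rad/s:
  Y(R1) = 0.04878+0.000j S between n0,n3
  Y(C1) = 0.000+0.03580j S between n1,n2
  I1: injects 0.117 A into n4 (from n0)
  I2: injects 0.798 A into n4 (from n0)
  Y(L1) = 0.000-0.01399j S between n2,n0
  Y(C2) = 0.000+0.01091j S between n2,n1
  I3: injects 0.00265 A into n4 (from n1)
  Y(R2) = 0.0003745+0.000j S between n1,n3
  Y(L2) = 0.000-1.260j S between n1,n2
  Y(R3) = 0.0001453+0.000j S between n4,n2
  Y(R4) = 0.0006410+0.000j S between n0,n4
  Y(R5) = 0.06369+0.000j S between n4,n3
  V1: constraint V(n0)−V(n1) = 9.26
Assemble and solve the 5×5 MNA system:
  V(n1)=-9.260+0.000j  V(n2)=-9.154+0.004879j  V(n3)=18.06+1.403e-05j  V(n4)=32.05+2.486e-05j
  i(V1)=-0.01350+0.1281j

4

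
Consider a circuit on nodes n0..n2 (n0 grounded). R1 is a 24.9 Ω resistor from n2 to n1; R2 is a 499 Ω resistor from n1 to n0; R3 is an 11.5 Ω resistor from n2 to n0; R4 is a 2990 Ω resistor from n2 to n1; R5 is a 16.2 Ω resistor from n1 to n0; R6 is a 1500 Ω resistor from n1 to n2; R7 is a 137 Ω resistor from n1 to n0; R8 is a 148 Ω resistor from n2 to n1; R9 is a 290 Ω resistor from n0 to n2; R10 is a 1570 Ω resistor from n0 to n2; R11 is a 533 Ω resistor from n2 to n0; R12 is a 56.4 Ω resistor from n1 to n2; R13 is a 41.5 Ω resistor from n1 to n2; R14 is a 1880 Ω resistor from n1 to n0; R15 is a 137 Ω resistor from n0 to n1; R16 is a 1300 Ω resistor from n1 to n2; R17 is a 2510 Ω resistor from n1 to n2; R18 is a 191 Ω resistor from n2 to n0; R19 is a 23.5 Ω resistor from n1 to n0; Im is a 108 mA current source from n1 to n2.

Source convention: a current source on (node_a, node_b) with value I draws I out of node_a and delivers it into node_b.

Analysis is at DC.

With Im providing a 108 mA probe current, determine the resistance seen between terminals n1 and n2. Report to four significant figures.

Element admittances at DC:
  Y(R1) = 0.04016 S between n2,n1
  Y(R2) = 0.002004 S between n1,n0
  Y(R3) = 0.08696 S between n2,n0
  Y(R4) = 0.0003344 S between n2,n1
  Y(R5) = 0.06173 S between n1,n0
  Y(R6) = 0.0006667 S between n1,n2
  Y(R7) = 0.007299 S between n1,n0
  Y(R8) = 0.006757 S between n2,n1
  Y(R9) = 0.003448 S between n0,n2
  Y(R10) = 0.0006369 S between n0,n2
  Y(R11) = 0.001876 S between n2,n0
  Y(R12) = 0.01773 S between n1,n2
  Y(R13) = 0.02410 S between n1,n2
  Y(R14) = 0.0005319 S between n1,n0
  Y(R15) = 0.007299 S between n0,n1
  Y(R16) = 0.0007692 S between n1,n2
  Y(R17) = 0.0003984 S between n1,n2
  Y(R18) = 0.005236 S between n2,n0
  Y(R19) = 0.04255 S between n1,n0
  Im: injects 0.108 A into n2 (from n1)
Assemble and solve the 2×2 MNA system:
  V(n1)=-0.3325  V(n2)=0.4113

R_eq = 6.888 Ω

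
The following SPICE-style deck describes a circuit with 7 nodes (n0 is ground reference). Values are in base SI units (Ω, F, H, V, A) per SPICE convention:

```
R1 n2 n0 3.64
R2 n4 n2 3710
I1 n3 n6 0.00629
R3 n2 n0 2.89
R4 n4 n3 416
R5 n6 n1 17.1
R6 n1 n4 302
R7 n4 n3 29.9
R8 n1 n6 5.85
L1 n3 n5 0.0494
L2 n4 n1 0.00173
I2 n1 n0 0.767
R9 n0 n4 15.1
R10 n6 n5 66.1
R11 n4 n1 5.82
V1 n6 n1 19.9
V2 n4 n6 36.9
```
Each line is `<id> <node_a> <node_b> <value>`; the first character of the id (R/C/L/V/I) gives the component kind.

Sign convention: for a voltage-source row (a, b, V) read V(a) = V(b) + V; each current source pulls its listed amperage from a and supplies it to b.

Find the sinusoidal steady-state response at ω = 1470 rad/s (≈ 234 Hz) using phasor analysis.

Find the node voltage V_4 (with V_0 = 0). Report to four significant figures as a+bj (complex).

Apply KCL at each of the 6 non-ground nodes and solve the resulting linear system.
Node n1: branches {R5, R6, R8, L2, I2, R11, V1} → V_1 = -68.33+0.000j
Node n2: branches {R1, R2, R3} → V_2 = -0.005006+0.000j
Node n3: branches {I1, R4, R7, L1} → V_3 = -18.54+5.273j
Node n4: branches {R2, R4, R6, R7, L2, R9, R11, V2} → V_4 = -11.53+0.000j
Node n5: branches {L1, R10} → V_5 = -32.26-12.49j
Node n6: branches {I1, R5, R8, R10, V1, V2} → V_6 = -48.43+0.000j
Source currents: i(V1)=-13.75+22.33j, i(V2)=-9.431+22.52j

-11.53+0.000j V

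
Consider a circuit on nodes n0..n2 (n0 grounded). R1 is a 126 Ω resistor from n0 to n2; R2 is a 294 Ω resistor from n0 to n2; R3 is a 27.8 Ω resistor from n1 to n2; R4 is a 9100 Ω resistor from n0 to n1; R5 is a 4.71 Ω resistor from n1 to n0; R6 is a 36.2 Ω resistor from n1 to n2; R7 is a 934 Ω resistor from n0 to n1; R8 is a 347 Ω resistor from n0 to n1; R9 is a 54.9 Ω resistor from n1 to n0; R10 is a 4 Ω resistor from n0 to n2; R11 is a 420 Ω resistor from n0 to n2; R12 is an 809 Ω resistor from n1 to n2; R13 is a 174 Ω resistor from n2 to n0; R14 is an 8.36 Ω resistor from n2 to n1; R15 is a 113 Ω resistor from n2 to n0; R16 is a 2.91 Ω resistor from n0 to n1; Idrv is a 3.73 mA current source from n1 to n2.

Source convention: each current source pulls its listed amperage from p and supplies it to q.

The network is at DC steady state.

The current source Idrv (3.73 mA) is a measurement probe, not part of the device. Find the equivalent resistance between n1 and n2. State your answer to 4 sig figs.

R_eq = 2.686 Ω

Element admittances at DC:
  Y(R1) = 0.007937 S between n0,n2
  Y(R2) = 0.003401 S between n0,n2
  Y(R3) = 0.03597 S between n1,n2
  Y(R4) = 0.0001099 S between n0,n1
  Y(R5) = 0.2123 S between n1,n0
  Y(R6) = 0.02762 S between n1,n2
  Y(R7) = 0.001071 S between n0,n1
  Y(R8) = 0.002882 S between n0,n1
  Y(R9) = 0.01821 S between n1,n0
  Y(R10) = 0.2500 S between n0,n2
  Y(R11) = 0.002381 S between n0,n2
  Y(R12) = 0.001236 S between n1,n2
  Y(R13) = 0.005747 S between n2,n0
  Y(R14) = 0.1196 S between n2,n1
  Y(R15) = 0.008850 S between n2,n0
  Y(R16) = 0.3436 S between n0,n1
  Idrv: injects 0.00373 A into n2 (from n1)
Assemble and solve the 2×2 MNA system:
  V(n1)=-0.003255  V(n2)=0.006763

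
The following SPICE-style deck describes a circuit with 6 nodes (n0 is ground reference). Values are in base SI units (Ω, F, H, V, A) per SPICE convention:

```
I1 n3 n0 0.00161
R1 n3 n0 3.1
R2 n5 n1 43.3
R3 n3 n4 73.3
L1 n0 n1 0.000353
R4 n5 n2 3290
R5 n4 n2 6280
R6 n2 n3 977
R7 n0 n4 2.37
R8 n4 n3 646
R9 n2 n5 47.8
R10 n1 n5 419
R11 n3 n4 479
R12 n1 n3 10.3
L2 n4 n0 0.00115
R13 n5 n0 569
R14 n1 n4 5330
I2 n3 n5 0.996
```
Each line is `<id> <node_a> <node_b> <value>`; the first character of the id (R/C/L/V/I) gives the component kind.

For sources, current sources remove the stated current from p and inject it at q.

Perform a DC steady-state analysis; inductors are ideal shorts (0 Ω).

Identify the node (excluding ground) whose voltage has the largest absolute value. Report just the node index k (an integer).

5

Apply KCL at each of the 5 non-ground nodes and solve the resulting linear system.
Node n1: branches {R2, L1, R10, R12, R14} → V_1 = 0.000
Node n2: branches {R4, R5, R6, R9} → V_2 = 33.10
Node n3: branches {I1, R1, R3, R6, R8, R11, R12, I2} → V_3 = -2.200
Node n4: branches {R3, R5, R7, R8, R11, L2, R14} → V_4 = 0.000
Node n5: branches {R2, R4, R9, R10, R13, I2} → V_5 = 35.05
Source currents: i(L1)=-0.6794, i(L2)=-0.03275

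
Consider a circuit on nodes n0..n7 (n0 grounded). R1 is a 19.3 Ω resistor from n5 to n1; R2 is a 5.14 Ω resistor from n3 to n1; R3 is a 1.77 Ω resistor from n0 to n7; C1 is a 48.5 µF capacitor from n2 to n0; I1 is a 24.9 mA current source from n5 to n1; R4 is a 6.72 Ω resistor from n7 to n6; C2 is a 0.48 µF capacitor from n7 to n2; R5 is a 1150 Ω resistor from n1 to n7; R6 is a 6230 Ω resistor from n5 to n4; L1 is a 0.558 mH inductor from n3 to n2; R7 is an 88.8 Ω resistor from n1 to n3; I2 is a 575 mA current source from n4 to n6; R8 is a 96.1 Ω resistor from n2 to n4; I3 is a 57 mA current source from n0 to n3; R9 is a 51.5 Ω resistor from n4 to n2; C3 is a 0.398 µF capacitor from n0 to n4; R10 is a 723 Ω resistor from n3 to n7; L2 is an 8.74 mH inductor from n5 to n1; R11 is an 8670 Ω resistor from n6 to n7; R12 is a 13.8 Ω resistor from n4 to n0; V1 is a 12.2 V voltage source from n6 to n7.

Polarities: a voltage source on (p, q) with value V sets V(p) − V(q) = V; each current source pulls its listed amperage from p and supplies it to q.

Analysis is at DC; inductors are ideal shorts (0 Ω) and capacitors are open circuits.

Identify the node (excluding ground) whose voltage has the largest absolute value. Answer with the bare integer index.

MNA unknowns: 7 node voltages V₁..V_7 plus 3 source currents (L1, L2, V1)
R1: Y=0.05181 on G[5,1]
R2: Y=0.1946 on G[3,1]
R3: Y=0.5650 on G[0,7]
C1: Y=0.000 on G[2,0]
I1: z[5]−=0.0249, z[1]+=0.0249
R4: Y=0.1488 on G[7,6]
C2: Y=0.000 on G[7,2]
R5: Y=0.0008696 on G[1,7]
R6: Y=0.0001605 on G[5,4]
L1: row V3−V2=0, i_L1 at 3,2
R7: Y=0.01126 on G[1,3]
I2: z[4]−=0.575, z[6]+=0.575
R8: Y=0.01041 on G[2,4]
I3: z[0]−=0.057, z[3]+=0.057
R9: Y=0.01942 on G[4,2]
C3: Y=0.000 on G[0,4]
R10: Y=0.001383 on G[3,7]
L2: row V5−V1=0, i_L2 at 5,1
R11: Y=0.0001153 on G[6,7]
R12: Y=0.07246 on G[4,0]
V1: row V6−V7=12.2, i_V1 at 6,7
solve → V1=-4.627, V2=-4.649, V3=-4.649, V4=-6.973, V5=-4.627, V6=13.20, V7=0.9953
aux → i_L1=0.06932, i_L2=-0.02528, i_V1=-1.242

6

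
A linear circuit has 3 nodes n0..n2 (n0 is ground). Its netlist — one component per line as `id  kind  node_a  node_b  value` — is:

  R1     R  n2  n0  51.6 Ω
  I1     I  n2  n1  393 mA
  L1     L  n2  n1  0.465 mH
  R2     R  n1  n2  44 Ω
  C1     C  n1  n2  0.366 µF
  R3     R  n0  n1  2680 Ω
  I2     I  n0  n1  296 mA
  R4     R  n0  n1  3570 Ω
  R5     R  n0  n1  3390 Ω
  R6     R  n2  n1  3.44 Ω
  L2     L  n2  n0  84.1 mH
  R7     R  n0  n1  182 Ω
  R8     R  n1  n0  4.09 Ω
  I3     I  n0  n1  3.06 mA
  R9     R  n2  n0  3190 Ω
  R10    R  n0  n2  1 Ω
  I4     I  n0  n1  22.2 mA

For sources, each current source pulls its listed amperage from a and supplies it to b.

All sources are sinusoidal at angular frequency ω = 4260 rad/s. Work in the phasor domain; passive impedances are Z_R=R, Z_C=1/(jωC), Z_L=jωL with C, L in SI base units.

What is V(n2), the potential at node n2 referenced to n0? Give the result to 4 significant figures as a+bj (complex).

0.1254-0.1245j V

MNA unknowns: 2 node voltages V₁..V_2
R1: Y=0.01938+0.000j on G[2,0]
I1: z[2]−=0.393, z[1]+=0.393
L1: Y=0.000-0.5048j on G[2,1]
R2: Y=0.02273+0.000j on G[1,2]
C1: Y=0.000+0.001559j on G[1,2]
R3: Y=0.0003731+0.000j on G[0,1]
I2: z[0]−=0.296, z[1]+=0.296
R4: Y=0.0002801+0.000j on G[0,1]
R5: Y=0.0002950+0.000j on G[0,1]
R6: Y=0.2907+0.000j on G[2,1]
L2: Y=0.000-0.002791j on G[2,0]
R7: Y=0.005495+0.000j on G[0,1]
R8: Y=0.2445+0.000j on G[1,0]
I3: z[0]−=0.00306, z[1]+=0.00306
R9: Y=0.0003135+0.000j on G[2,0]
R10: Y=1.000+0.000j on G[0,2]
I4: z[0]−=0.0222, z[1]+=0.0222
solve → V1=0.7719+0.5073j, V2=0.1254-0.1245j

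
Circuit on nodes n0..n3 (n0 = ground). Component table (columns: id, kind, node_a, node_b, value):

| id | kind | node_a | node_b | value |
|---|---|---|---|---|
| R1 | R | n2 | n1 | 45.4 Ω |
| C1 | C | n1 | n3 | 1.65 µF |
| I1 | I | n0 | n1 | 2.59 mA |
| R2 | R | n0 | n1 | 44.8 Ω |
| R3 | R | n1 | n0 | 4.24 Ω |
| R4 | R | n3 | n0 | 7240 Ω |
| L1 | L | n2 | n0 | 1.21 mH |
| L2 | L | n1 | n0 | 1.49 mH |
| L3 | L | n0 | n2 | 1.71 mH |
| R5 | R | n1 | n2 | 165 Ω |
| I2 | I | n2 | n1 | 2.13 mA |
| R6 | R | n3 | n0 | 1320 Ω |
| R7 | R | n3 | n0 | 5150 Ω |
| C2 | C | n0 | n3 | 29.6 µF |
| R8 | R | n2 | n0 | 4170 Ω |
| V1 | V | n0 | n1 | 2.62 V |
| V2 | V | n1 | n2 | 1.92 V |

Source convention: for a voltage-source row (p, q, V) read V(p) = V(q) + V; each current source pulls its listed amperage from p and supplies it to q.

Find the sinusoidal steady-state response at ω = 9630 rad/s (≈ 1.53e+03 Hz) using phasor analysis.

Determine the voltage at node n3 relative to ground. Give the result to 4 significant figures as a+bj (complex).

Apply KCL at each of the 3 non-ground nodes and solve the resulting linear system.
Node n1: branches {R1, C1, I1, R2, R3, L2, R5, I2, V1, V2} → V_1 = -2.620+0.000j
Node n2: branches {R1, L1, L3, R5, I2, R8, V2} → V_2 = -4.540+0.000j
Node n3: branches {C1, R4, R6, R7, C2} → V_3 = -0.1383-0.0005010j
Source currents: i(V1)=-0.6801+0.8085j, i(V2)=-0.05289+0.6653j

-0.1383-0.0005010j V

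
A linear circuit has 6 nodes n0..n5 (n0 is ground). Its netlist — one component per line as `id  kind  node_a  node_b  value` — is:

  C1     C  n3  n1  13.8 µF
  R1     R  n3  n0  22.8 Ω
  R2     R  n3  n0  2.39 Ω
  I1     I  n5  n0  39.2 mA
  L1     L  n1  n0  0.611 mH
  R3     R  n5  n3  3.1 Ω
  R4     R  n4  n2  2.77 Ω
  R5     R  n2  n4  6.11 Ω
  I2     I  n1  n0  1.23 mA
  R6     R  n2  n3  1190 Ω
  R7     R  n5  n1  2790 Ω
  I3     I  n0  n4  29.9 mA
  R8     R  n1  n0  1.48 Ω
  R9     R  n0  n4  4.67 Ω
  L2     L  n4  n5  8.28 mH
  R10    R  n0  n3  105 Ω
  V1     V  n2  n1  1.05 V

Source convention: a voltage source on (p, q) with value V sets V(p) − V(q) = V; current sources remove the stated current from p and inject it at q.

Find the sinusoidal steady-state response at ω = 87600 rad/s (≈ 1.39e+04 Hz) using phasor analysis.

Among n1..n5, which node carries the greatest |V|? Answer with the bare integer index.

Element admittances at ω=87600 rad/s:
  Y(C1) = 0.000+1.209j S between n3,n1
  Y(R1) = 0.04386+0.000j S between n3,n0
  Y(R2) = 0.4184+0.000j S between n3,n0
  I1: injects 0.0392 A into n0 (from n5)
  Y(L1) = 0.000-0.01868j S between n1,n0
  Y(R3) = 0.3226+0.000j S between n5,n3
  Y(R4) = 0.3610+0.000j S between n4,n2
  Y(R5) = 0.1637+0.000j S between n2,n4
  I2: injects 0.00123 A into n0 (from n1)
  Y(R6) = 0.0008403+0.000j S between n2,n3
  Y(R7) = 0.0003584+0.000j S between n5,n1
  I3: injects 0.0299 A into n4 (from n0)
  Y(R8) = 0.6757+0.000j S between n1,n0
  Y(R9) = 0.2141+0.000j S between n0,n4
  Y(L2) = 0.000-0.001379j S between n4,n5
  Y(R10) = 0.009524+0.000j S between n0,n3
  V1: constraint V(n2)−V(n1) = 1.05
Assemble and solve the 6×6 MNA system:
  V(n1)=-0.1395+0.005276j  V(n2)=0.9105+0.005276j  V(n3)=-0.1345-0.01558j  V(n4)=0.6870+0.005506j  V(n5)=-0.2558-0.01958j
  i(V1)=-0.1181+0.0001032j

2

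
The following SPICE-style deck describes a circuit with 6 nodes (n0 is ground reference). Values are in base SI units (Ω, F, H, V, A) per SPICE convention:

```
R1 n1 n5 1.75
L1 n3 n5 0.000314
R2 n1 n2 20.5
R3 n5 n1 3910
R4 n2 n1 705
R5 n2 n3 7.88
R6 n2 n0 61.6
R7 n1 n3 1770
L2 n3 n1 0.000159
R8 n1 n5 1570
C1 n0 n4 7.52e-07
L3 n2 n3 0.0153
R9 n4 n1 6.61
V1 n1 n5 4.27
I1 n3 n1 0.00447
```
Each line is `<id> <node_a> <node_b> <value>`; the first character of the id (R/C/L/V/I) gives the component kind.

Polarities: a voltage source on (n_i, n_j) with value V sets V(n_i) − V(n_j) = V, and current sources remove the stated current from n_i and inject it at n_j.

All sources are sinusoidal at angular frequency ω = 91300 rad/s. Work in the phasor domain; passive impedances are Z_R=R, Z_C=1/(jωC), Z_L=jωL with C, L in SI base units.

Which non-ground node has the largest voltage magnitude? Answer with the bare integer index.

5

MNA unknowns: 5 node voltages V₁..V_5 plus 1 source current (V1)
R1: Y=0.5714+0.000j on G[1,5]
L1: Y=0.000-0.03488j on G[3,5]
R2: Y=0.04878+0.000j on G[1,2]
R3: Y=0.0002558+0.000j on G[5,1]
R4: Y=0.001418+0.000j on G[2,1]
R5: Y=0.1269+0.000j on G[2,3]
R6: Y=0.01623+0.000j on G[2,0]
R7: Y=0.0005650+0.000j on G[1,3]
L2: Y=0.000-0.06889j on G[3,1]
R8: Y=0.0006369+0.000j on G[1,5]
C1: Y=0.000+0.06866j on G[0,4]
L3: Y=0.000-0.0007159j on G[2,3]
R9: Y=0.1513+0.000j on G[4,1]
V1: row V1−V5=4.27, i_V1 at 1,5
I1: z[3]−=0.00447, z[1]+=0.00447
solve → V1=0.05041-0.1976j, V2=-0.7731+0.1377j, V3=-1.199+0.2855j, V4=-0.03255-0.1828j, V5=-4.220-0.1976j
aux → i_V1=-2.461+0.1054j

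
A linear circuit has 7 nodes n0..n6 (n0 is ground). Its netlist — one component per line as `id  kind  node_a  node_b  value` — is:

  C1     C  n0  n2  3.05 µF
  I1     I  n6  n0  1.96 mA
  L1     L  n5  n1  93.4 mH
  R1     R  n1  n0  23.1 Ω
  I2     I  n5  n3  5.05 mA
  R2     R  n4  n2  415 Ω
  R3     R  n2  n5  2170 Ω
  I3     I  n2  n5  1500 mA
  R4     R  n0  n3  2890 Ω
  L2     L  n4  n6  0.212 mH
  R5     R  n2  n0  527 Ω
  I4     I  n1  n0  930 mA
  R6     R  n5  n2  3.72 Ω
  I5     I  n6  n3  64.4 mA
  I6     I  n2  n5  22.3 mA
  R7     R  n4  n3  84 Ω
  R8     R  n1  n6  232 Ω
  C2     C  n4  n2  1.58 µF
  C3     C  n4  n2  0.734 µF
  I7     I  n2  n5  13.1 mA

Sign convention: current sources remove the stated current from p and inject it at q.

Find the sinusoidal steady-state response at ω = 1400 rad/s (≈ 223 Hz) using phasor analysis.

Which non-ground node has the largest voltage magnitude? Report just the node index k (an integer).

Apply KCL at each of the 6 non-ground nodes and solve the resulting linear system.
Node n1: branches {L1, R1, I4, R8} → V_1 = -17.76+1.003j
Node n2: branches {C1, R2, R3, I3, R5, R6, I6, C2, C3, I7} → V_2 = -22.80+26.48j
Node n3: branches {I2, R4, I5, R7} → V_3 = -19.22+10.64j
Node n4: branches {R2, L2, R7, C2, C3} → V_4 = -25.61+10.95j
Node n5: branches {L1, I2, R3, I3, R6, I6, I7} → V_5 = -17.84+26.48j
Node n6: branches {I1, L2, I5, R8} → V_6 = -25.60+10.94j

2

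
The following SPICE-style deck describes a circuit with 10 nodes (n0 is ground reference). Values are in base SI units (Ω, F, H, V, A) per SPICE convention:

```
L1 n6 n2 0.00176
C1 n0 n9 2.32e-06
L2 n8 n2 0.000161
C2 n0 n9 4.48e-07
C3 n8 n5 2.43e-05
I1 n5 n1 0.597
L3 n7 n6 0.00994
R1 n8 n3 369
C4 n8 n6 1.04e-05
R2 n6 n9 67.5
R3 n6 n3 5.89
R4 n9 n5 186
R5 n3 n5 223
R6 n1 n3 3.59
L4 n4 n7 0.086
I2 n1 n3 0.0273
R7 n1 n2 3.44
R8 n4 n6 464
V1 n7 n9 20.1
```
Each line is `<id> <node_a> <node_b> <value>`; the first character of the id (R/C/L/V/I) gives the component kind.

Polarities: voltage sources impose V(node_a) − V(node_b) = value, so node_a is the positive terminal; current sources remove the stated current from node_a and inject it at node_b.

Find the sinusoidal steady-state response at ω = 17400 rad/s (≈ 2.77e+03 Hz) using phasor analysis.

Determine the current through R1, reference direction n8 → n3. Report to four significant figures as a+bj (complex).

Element admittances at ω=17400 rad/s:
  Y(L1) = 0.000-0.03265j S between n6,n2
  Y(C1) = 0.000+0.04037j S between n0,n9
  Y(L2) = 0.000-0.3570j S between n8,n2
  Y(C2) = 0.000+0.007795j S between n0,n9
  Y(C3) = 0.000+0.4228j S between n8,n5
  I1: injects 0.597 A into n1 (from n5)
  Y(L3) = 0.000-0.005782j S between n7,n6
  Y(R1) = 0.002710+0.000j S between n8,n3
  Y(C4) = 0.000+0.1810j S between n8,n6
  Y(R2) = 0.01481+0.000j S between n6,n9
  Y(R3) = 0.1698+0.000j S between n6,n3
  Y(R4) = 0.005376+0.000j S between n9,n5
  Y(R5) = 0.004484+0.000j S between n3,n5
  Y(R6) = 0.2786+0.000j S between n1,n3
  Y(L4) = 0.000-0.0006683j S between n4,n7
  I2: injects 0.0273 A into n3 (from n1)
  Y(R7) = 0.2907+0.000j S between n1,n2
  Y(R8) = 0.002155+0.000j S between n4,n6
  V1: constraint V(n7)−V(n9) = 20.1
Assemble and solve the 10×10 MNA system:
  V(n1)=3.528-4.587j  V(n2)=1.952-4.006j  V(n3)=3.128-5.194j  V(n4)=5.698-10.70j  V(n5)=1.470-3.673j  V(n6)=2.381-6.232j  V(n7)=20.10+0.000j  V(n8)=1.439-5.086j  V(n9)=0.000+0.000j
  i(V1)=-0.04318+0.1121j

-0.004576+0.0002939j A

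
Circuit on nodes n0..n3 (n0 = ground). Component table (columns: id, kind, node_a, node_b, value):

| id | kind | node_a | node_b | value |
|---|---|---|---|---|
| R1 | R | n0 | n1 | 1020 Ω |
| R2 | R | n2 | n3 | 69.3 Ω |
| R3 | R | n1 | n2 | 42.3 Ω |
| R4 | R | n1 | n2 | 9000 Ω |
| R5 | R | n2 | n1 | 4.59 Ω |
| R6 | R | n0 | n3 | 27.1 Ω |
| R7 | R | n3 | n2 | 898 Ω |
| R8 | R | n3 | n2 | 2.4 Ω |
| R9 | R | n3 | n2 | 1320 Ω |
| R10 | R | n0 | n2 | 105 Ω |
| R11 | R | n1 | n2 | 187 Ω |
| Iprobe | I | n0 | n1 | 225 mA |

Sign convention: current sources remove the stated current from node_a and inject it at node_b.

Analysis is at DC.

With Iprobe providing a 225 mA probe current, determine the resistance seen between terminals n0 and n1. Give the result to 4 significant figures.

Apply KCL at each of the 3 non-ground nodes and solve the resulting linear system.
Node n1: branches {R1, R3, R4, R5, R11, Iprobe} → V_1 = 5.923
Node n2: branches {R2, R3, R4, R5, R7, R8, R9, R10, R11} → V_2 = 5.036
Node n3: branches {R2, R6, R7, R8, R9} → V_3 = 4.640

R_eq = 26.33 Ω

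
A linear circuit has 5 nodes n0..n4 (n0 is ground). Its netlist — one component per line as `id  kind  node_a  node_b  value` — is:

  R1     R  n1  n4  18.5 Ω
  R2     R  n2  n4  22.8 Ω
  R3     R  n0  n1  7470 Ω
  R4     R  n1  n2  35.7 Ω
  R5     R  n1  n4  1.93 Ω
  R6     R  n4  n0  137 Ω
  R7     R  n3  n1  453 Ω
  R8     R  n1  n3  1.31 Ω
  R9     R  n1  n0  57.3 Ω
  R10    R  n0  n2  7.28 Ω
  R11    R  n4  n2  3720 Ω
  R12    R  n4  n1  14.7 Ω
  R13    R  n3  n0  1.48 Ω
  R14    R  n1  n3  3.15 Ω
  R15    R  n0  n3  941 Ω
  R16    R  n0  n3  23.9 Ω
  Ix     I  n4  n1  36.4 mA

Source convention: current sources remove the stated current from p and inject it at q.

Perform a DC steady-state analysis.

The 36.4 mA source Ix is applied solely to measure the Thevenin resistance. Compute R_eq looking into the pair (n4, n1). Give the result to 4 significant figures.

MNA unknowns: 4 node voltages V₁..V_4
R1: Y=0.05405 on G[1,4]
R2: Y=0.04386 on G[2,4]
R3: Y=0.0001339 on G[0,1]
R4: Y=0.02801 on G[1,2]
R5: Y=0.5181 on G[1,4]
R6: Y=0.007299 on G[4,0]
R7: Y=0.002208 on G[3,1]
R8: Y=0.7634 on G[1,3]
R9: Y=0.01745 on G[1,0]
R10: Y=0.1374 on G[0,2]
R11: Y=0.0002688 on G[4,2]
R12: Y=0.06803 on G[4,1]
R13: Y=0.6757 on G[3,0]
R14: Y=0.3175 on G[1,3]
R15: Y=0.001063 on G[0,3]
R16: Y=0.04184 on G[0,3]
Ix: z[4]−=0.0364, z[1]+=0.0364
solve → V1=0.003848, V2=-0.009954, V3=0.002314, V4=-0.04970

R_eq = 1.471 Ω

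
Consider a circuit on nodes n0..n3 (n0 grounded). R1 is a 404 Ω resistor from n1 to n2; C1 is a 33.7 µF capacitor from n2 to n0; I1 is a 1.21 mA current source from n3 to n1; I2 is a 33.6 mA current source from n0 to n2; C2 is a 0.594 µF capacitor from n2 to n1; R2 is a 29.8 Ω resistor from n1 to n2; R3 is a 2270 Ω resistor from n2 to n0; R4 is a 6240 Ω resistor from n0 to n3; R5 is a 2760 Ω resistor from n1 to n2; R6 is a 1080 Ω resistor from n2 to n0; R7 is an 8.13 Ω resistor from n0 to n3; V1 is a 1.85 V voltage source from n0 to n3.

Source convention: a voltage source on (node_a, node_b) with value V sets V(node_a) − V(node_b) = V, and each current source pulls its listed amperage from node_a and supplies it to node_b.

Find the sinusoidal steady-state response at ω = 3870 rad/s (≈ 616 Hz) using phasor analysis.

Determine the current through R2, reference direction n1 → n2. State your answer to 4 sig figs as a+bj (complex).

Apply KCL at each of the 3 non-ground nodes and solve the resulting linear system.
Node n1: branches {R1, I1, C2, R2, R5} → V_1 = 0.03591-0.2690j
Node n2: branches {R1, C1, I2, C2, R2, R3, R5, R6} → V_2 = 0.002796-0.2669j
Node n3: branches {I1, R4, R7, V1} → V_3 = -1.850+0.000j
Source currents: i(V1)=-0.2266+0.000j

0.001111-7.019e-05j A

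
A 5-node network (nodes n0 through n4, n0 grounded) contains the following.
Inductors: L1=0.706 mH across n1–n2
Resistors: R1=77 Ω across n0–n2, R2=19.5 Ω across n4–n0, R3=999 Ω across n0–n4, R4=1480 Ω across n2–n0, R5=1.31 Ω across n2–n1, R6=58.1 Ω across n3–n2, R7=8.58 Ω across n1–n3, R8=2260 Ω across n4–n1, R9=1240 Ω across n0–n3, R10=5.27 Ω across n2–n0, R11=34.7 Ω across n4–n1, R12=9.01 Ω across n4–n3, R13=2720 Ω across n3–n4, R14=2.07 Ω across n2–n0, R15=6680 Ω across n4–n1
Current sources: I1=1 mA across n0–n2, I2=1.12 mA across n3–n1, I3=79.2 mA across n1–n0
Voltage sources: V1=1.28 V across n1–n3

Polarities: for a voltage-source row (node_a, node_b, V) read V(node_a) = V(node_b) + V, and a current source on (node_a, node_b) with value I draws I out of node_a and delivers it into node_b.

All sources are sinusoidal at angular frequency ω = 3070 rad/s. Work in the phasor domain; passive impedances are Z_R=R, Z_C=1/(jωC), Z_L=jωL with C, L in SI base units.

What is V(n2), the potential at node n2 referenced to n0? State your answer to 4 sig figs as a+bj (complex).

-0.05239+0.0004346j V

Apply KCL at each of the 4 non-ground nodes and solve the resulting linear system.
Node n1: branches {L1, R5, R7, R8, R11, I2, I3, R15, V1} → V_1 = -0.06674-0.007664j
Node n2: branches {L1, R1, R4, R5, R6, R10, I1, R14} → V_2 = -0.05239+0.0004346j
Node n3: branches {R6, R7, R9, R12, I2, R13, V1} → V_3 = -1.347-0.007664j
Node n4: branches {R2, R3, R8, R11, R12, R13, R15} → V_4 = -0.7870-0.005588j
Source currents: i(V1)=-0.2338-0.0003767j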